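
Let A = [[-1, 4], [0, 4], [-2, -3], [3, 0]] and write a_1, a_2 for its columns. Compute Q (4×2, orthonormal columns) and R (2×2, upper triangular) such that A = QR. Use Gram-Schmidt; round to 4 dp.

q_1 = a_1/‖a_1‖ = (-1, 0, -2, 3)/3.7417 = (-0.2673, 0.0000, -0.5345, 0.8018).
r_{12} = q_1·a_2 = 0.5345.
u_2 = a_2 − 0.5345·q_1 = (4.1429, 4.0000, -2.7143, -0.4286).
‖u_2‖ = 6.3808, so q_2 = (0.6493, 0.6269, -0.4254, -0.0672).

Q = [[-0.2673, 0.6493], [0.0000, 0.6269], [-0.5345, -0.4254], [0.8018, -0.0672]], R = [[3.7417, 0.5345], [0.0000, 6.3808]]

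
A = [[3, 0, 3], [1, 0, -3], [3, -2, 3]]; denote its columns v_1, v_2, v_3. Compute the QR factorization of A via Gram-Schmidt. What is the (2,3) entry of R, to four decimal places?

r_{23} = -0.8706

v_1 = (3, 1, 3); ‖v_1‖ = 4.3589, so q_1 = (0.6882, 0.2294, 0.6882).
q_1·v_2 = 0.6882·0 + 0.2294·0 + 0.6882·(-2) = -1.3765.
u_2 = v_2 + 1.3765·q_1 = (0.9474, 0.3158, -1.0526).
‖u_2‖ = 1.4510, so q_2 = (0.6529, 0.2176, -0.7255).
r_{23} = q_2·v_3 = -0.8706.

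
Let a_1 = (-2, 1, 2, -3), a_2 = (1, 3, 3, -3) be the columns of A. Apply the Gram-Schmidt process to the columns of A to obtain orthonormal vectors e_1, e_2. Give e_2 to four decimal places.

e_1 = a_1/‖a_1‖ = (-2, 1, 2, -3)/4.2426 = (-0.4714, 0.2357, 0.4714, -0.7071).
r_{12} = e_1·a_2 = 3.7712.
u_2 = a_2 − 3.7712·e_1 = (2.7778, 2.1111, 1.2222, -0.3333).
‖u_2‖ = 3.7118, so e_2 = (0.7484, 0.5688, 0.3293, -0.0898).

e_2 = (0.7484, 0.5688, 0.3293, -0.0898)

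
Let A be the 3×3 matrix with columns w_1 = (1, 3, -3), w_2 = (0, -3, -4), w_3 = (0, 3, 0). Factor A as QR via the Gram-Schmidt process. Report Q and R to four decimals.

q_1 = w_1/‖w_1‖ = (1, 3, -3)/4.3589 = (0.2294, 0.6882, -0.6882).
r_{12} = q_1·w_2 = 0.6882.
u_2 = w_2 − 0.6882·q_1 = (-0.1579, -3.4737, -3.5263).
‖u_2‖ = 4.9524, so q_2 = (-0.0319, -0.7014, -0.7120).
r_{13} = q_1·w_3 = 2.0647; r_{23} = q_2·w_3 = -2.1042.
u_3 = w_3 − 2.0647·q_1 + 2.1042·q_2 = (-0.5408, 0.1030, -0.0773).
‖u_3‖ = 0.5559, so q_3 = (-0.9728, 0.1853, -0.1390).

Q = [[0.2294, -0.0319, -0.9728], [0.6882, -0.7014, 0.1853], [-0.6882, -0.7120, -0.1390]], R = [[4.3589, 0.6882, 2.0647], [0.0000, 4.9524, -2.1042], [0.0000, 0.0000, 0.5559]]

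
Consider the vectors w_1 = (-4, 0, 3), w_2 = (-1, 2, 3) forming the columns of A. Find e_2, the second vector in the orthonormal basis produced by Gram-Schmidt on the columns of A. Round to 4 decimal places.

e_2 = (0.4014, 0.7433, 0.5352)

e_1 = w_1/‖w_1‖ = (-4, 0, 3)/5.0000 = (-0.8000, 0.0000, 0.6000).
r_{12} = e_1·w_2 = 2.6000.
u_2 = w_2 − 2.6000·e_1 = (1.0800, 2.0000, 1.4400).
‖u_2‖ = 2.6907, so e_2 = (0.4014, 0.7433, 0.5352).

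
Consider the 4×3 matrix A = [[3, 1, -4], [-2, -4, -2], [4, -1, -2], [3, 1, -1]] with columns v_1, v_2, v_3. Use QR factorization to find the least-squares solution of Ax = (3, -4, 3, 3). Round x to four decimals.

v_1 = (3, -2, 4, 3); ‖v_1‖ = 6.1644, so q_1 = (0.4867, -0.3244, 0.6489, 0.4867).
q_1·v_2 = 0.4867·1 + (-0.3244)·(-4) + 0.6489·(-1) + 0.4867·1 = 1.6222.
u_2 = v_2 − 1.6222·q_1 = (0.2105, -3.4737, -2.0526, 0.2105).
‖u_2‖ = 4.0458, so q_2 = (0.0520, -0.8586, -0.5073, 0.0520).
q_1·v_3 = 0.4867·(-4) + (-0.3244)·(-2) + 0.6489·(-2) + 0.4867·(-1) = -3.0822; q_2·v_3 = 0.0520·(-4) + (-0.8586)·(-2) + (-0.5073)·(-2) + 0.0520·(-1) = 2.4717.
u_3 = v_3 + 3.0822·q_1 − 2.4717·q_2 = (-2.6286, -0.8778, 1.2540, 0.3714).
‖u_3‖ = 3.0644, so q_3 = (-0.8578, -0.2865, 0.4092, 0.1212).
Qᵀb = (6.1644, 2.2245, 0.1637).
Back-substitute: x_3 = 0.1637/3.0644 = 0.0534.
x_2 = (2.2245 − 2.4717·0.0534)/4.0458 = 0.5172.
x_1 = (6.1644 − 1.6222·0.5172 + 3.0822·0.0534)/6.1644 = 0.8906.

x = (0.8906, 0.5172, 0.0534)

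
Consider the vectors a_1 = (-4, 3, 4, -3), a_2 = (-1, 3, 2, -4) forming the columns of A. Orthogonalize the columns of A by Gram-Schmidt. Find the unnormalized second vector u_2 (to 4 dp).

a_1 = (-4, 3, 4, -3); ‖a_1‖ = 7.0711, so e_1 = (-0.5657, 0.4243, 0.5657, -0.4243).
e_1·a_2 = (-0.5657)·(-1) + 0.4243·3 + 0.5657·2 + (-0.4243)·(-4) = 4.6669.
u_2 = a_2 − 4.6669·e_1 = (1.6400, 1.0200, -0.6400, -2.0200).

u_2 = (1.6400, 1.0200, -0.6400, -2.0200)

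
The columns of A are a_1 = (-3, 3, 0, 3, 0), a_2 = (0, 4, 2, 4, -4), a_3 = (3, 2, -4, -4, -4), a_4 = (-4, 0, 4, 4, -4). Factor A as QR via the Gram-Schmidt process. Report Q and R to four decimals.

Q = [[-0.5774, 0.4815, 0.0254, -0.6385], [0.5774, 0.2408, 0.4509, -0.4397], [0.0000, 0.3612, -0.7113, 0.0924], [0.5774, 0.2408, -0.4255, -0.1988], [0.0000, -0.7223, -0.3302, -0.5923]], R = [[5.1962, 4.6188, -2.8868, 4.6188], [0.0000, 5.5377, 2.4077, 3.3708], [0.0000, 0.0000, 6.8461, -3.3278], [0.0000, 0.0000, 0.0000, 4.4978]]

a_1 = (-3, 3, 0, 3, 0); ‖a_1‖ = 5.1962, so q_1 = (-0.5774, 0.5774, 0.0000, 0.5774, 0.0000).
q_1·a_2 = (-0.5774)·0 + 0.5774·4 + 0.0000·2 + 0.5774·4 + 0.0000·(-4) = 4.6188.
u_2 = a_2 − 4.6188·q_1 = (2.6667, 1.3333, 2.0000, 1.3333, -4.0000).
‖u_2‖ = 5.5377, so q_2 = (0.4815, 0.2408, 0.3612, 0.2408, -0.7223).
q_1·a_3 = (-0.5774)·3 + 0.5774·2 + 0.0000·(-4) + 0.5774·(-4) + 0.0000·(-4) = -2.8868; q_2·a_3 = 0.4815·3 + 0.2408·2 + 0.3612·(-4) + 0.2408·(-4) + (-0.7223)·(-4) = 2.4077.
u_3 = a_3 + 2.8868·q_1 − 2.4077·q_2 = (0.1739, 3.0870, -4.8696, -2.9130, -2.2609).
‖u_3‖ = 6.8461, so q_3 = (0.0254, 0.4509, -0.7113, -0.4255, -0.3302).
q_1·a_4 = (-0.5774)·(-4) + 0.5774·0 + 0.0000·4 + 0.5774·4 + 0.0000·(-4) = 4.6188; q_2·a_4 = 0.4815·(-4) + 0.2408·0 + 0.3612·4 + 0.2408·4 + (-0.7223)·(-4) = 3.3708; q_3·a_4 = 0.0254·(-4) + 0.4509·0 + (-0.7113)·4 + (-0.4255)·4 + (-0.3302)·(-4) = -3.3278.
u_4 = a_4 − 4.6188·q_1 − 3.3708·q_2 + 3.3278·q_3 = (-2.8720, -1.9777, 0.4156, -0.8942, -2.6642).
‖u_4‖ = 4.4978, so q_4 = (-0.6385, -0.4397, 0.0924, -0.1988, -0.5923).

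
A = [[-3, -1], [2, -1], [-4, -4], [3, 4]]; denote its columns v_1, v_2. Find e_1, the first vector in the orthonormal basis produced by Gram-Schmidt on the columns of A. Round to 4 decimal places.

v_1 = (-3, 2, -4, 3); ‖v_1‖ = 6.1644, so e_1 = (-0.4867, 0.3244, -0.6489, 0.4867).

e_1 = (-0.4867, 0.3244, -0.6489, 0.4867)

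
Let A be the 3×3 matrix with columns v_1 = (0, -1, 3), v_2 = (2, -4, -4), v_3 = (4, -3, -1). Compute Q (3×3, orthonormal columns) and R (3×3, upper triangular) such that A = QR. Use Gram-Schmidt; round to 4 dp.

Q = [[0.0000, 0.3676, 0.9300], [-0.3162, -0.8823, 0.3487], [0.9487, -0.2941, 0.1162]], R = [[3.1623, -2.5298, 0.0000], [0.0000, 5.4406, 4.4113], [0.0000, 0.0000, 2.5574]]

v_1 = (0, -1, 3); ‖v_1‖ = 3.1623, so q_1 = (0.0000, -0.3162, 0.9487).
q_1·v_2 = 0.0000·2 + (-0.3162)·(-4) + 0.9487·(-4) = -2.5298.
u_2 = v_2 + 2.5298·q_1 = (2.0000, -4.8000, -1.6000).
‖u_2‖ = 5.4406, so q_2 = (0.3676, -0.8823, -0.2941).
q_1·v_3 = 0.0000·4 + (-0.3162)·(-3) + 0.9487·(-1) = 0.0000; q_2·v_3 = 0.3676·4 + (-0.8823)·(-3) + (-0.2941)·(-1) = 4.4113.
u_3 = v_3 + 0.0000·q_1 − 4.4113·q_2 = (2.3784, 0.8919, 0.2973).
‖u_3‖ = 2.5574, so q_3 = (0.9300, 0.3487, 0.1162).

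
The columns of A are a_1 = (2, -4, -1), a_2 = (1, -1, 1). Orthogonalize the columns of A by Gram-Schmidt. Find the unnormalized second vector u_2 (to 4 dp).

u_2 = (0.5238, -0.0476, 1.2381)

a_1 = (2, -4, -1); ‖a_1‖ = 4.5826, so q_1 = (0.4364, -0.8729, -0.2182).
q_1·a_2 = 0.4364·1 + (-0.8729)·(-1) + (-0.2182)·1 = 1.0911.
u_2 = a_2 − 1.0911·q_1 = (0.5238, -0.0476, 1.2381).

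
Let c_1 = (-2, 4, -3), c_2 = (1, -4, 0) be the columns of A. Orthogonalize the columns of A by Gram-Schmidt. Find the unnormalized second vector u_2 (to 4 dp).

u_2 = (-0.2414, -1.5172, -1.8621)

e_1 = c_1/‖c_1‖ = (-2, 4, -3)/5.3852 = (-0.3714, 0.7428, -0.5571).
r_{12} = e_1·c_2 = -3.3425.
u_2 = c_2 + 3.3425·e_1 = (-0.2414, -1.5172, -1.8621).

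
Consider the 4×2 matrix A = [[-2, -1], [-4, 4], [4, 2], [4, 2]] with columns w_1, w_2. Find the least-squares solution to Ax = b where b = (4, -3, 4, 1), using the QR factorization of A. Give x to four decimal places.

x = (0.4722, -0.2778)

q_1 = w_1/‖w_1‖ = (-2, -4, 4, 4)/7.2111 = (-0.2774, -0.5547, 0.5547, 0.5547).
r_{12} = q_1·w_2 = 0.2774.
u_2 = w_2 − 0.2774·q_1 = (-0.9231, 4.1538, 1.8462, 1.8462).
‖u_2‖ = 4.9923, so q_2 = (-0.1849, 0.8321, 0.3698, 0.3698).
Qᵀb = (3.3282, -1.3868).
Back-substitute: x_2 = -1.3868/4.9923 = -0.2778.
x_1 = (3.3282 − 0.2774·(-0.2778))/7.2111 = 0.4722.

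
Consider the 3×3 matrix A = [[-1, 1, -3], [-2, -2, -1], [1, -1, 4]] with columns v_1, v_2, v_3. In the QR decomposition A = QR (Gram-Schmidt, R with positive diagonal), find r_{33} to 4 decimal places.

v_1 = (-1, -2, 1); ‖v_1‖ = 2.4495, so e_1 = (-0.4082, -0.8165, 0.4082).
e_1·v_2 = (-0.4082)·1 + (-0.8165)·(-2) + 0.4082·(-1) = 0.8165.
u_2 = v_2 − 0.8165·e_1 = (1.3333, -1.3333, -1.3333).
‖u_2‖ = 2.3094, so e_2 = (0.5774, -0.5774, -0.5774).
e_1·v_3 = (-0.4082)·(-3) + (-0.8165)·(-1) + 0.4082·4 = 3.6742; e_2·v_3 = 0.5774·(-3) + (-0.5774)·(-1) + (-0.5774)·4 = -3.4641.
u_3 = v_3 − 3.6742·e_1 + 3.4641·e_2 = (0.5000, 0.0000, 0.5000).
r_{33} = ‖u_3‖ = 0.7071.

r_{33} = 0.7071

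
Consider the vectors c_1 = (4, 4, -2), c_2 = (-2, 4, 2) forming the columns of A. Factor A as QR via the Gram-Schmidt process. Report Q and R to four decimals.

Q = [[0.6667, -0.5037], [0.6667, 0.7326], [-0.3333, 0.4579]], R = [[6.0000, 0.6667], [0.0000, 4.8534]]

q_1 = c_1/‖c_1‖ = (4, 4, -2)/6.0000 = (0.6667, 0.6667, -0.3333).
r_{12} = q_1·c_2 = 0.6667.
u_2 = c_2 − 0.6667·q_1 = (-2.4444, 3.5556, 2.2222).
‖u_2‖ = 4.8534, so q_2 = (-0.5037, 0.7326, 0.4579).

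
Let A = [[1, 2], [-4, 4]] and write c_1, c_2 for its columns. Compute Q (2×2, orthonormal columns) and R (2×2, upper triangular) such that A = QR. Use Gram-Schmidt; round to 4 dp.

c_1 = (1, -4); ‖c_1‖ = 4.1231, so e_1 = (0.2425, -0.9701).
e_1·c_2 = 0.2425·2 + (-0.9701)·4 = -3.3955.
u_2 = c_2 + 3.3955·e_1 = (2.8235, 0.7059).
‖u_2‖ = 2.9104, so e_2 = (0.9701, 0.2425).

Q = [[0.2425, 0.9701], [-0.9701, 0.2425]], R = [[4.1231, -3.3955], [0.0000, 2.9104]]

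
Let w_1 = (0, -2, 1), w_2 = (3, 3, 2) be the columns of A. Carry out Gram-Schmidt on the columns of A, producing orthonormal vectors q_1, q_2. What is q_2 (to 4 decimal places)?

q_2 = (0.6919, 0.3229, 0.6458)

w_1 = (0, -2, 1); ‖w_1‖ = 2.2361, so q_1 = (0.0000, -0.8944, 0.4472).
q_1·w_2 = 0.0000·3 + (-0.8944)·3 + 0.4472·2 = -1.7889.
u_2 = w_2 + 1.7889·q_1 = (3.0000, 1.4000, 2.8000).
‖u_2‖ = 4.3359, so q_2 = (0.6919, 0.3229, 0.6458).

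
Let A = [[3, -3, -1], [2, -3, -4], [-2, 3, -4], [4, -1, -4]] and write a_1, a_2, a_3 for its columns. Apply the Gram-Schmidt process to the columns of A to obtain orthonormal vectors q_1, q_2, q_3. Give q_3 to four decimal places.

a_1 = (3, 2, -2, 4); ‖a_1‖ = 5.7446, so q_1 = (0.5222, 0.3482, -0.3482, 0.6963).
q_1·a_2 = 0.5222·(-3) + 0.3482·(-3) + (-0.3482)·3 + 0.6963·(-1) = -4.3519.
u_2 = a_2 + 4.3519·q_1 = (-0.7273, -1.4848, 1.4848, 2.0303).
‖u_2‖ = 3.0101, so q_2 = (-0.2416, -0.4933, 0.4933, 0.6745).
q_1·a_3 = 0.5222·(-1) + 0.3482·(-4) + (-0.3482)·(-4) + 0.6963·(-4) = -3.3075; q_2·a_3 = (-0.2416)·(-1) + (-0.4933)·(-4) + 0.4933·(-4) + 0.6745·(-4) = -2.4564.
u_3 = a_3 + 3.3075·q_1 + 2.4564·q_2 = (0.1338, -4.0602, -3.9398, -0.0401).
‖u_3‖ = 5.6592, so q_3 = (0.0236, -0.7174, -0.6962, -0.0071).

q_3 = (0.0236, -0.7174, -0.6962, -0.0071)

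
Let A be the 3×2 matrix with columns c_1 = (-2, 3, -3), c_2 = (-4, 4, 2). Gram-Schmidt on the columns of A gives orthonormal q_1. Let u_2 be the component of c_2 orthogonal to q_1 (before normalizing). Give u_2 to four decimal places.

u_2 = (-2.7273, 2.0909, 3.9091)

c_1 = (-2, 3, -3); ‖c_1‖ = 4.6904, so q_1 = (-0.4264, 0.6396, -0.6396).
q_1·c_2 = (-0.4264)·(-4) + 0.6396·4 + (-0.6396)·2 = 2.9848.
u_2 = c_2 − 2.9848·q_1 = (-2.7273, 2.0909, 3.9091).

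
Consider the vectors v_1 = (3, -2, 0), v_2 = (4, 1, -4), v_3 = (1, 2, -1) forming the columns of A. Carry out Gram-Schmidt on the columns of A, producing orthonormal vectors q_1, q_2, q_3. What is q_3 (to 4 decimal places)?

v_1 = (3, -2, 0); ‖v_1‖ = 3.6056, so q_1 = (0.8321, -0.5547, 0.0000).
q_1·v_2 = 0.8321·4 + (-0.5547)·1 + 0.0000·(-4) = 2.7735.
u_2 = v_2 − 2.7735·q_1 = (1.6923, 2.5385, -4.0000).
‖u_2‖ = 5.0307, so q_2 = (0.3364, 0.5046, -0.7951).
q_1·v_3 = 0.8321·1 + (-0.5547)·2 + 0.0000·(-1) = -0.2774; q_2·v_3 = 0.3364·1 + 0.5046·2 + (-0.7951)·(-1) = 2.1407.
u_3 = v_3 + 0.2774·q_1 − 2.1407·q_2 = (0.5106, 0.7660, 0.7021).
‖u_3‖ = 1.1578, so q_3 = (0.4411, 0.6616, 0.6064).

q_3 = (0.4411, 0.6616, 0.6064)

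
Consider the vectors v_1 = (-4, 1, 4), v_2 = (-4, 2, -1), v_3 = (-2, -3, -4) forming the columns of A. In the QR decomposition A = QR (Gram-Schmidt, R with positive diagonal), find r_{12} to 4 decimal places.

r_{12} = 2.4371

q_1 = v_1/‖v_1‖ = (-4, 1, 4)/5.7446 = (-0.6963, 0.1741, 0.6963).
r_{12} = q_1·v_2 = 2.4371.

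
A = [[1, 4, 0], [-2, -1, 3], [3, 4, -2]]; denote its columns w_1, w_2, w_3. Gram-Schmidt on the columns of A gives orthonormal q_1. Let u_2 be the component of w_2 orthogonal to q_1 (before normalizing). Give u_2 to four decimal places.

u_2 = (2.7143, 1.5714, 0.1429)

q_1 = w_1/‖w_1‖ = (1, -2, 3)/3.7417 = (0.2673, -0.5345, 0.8018).
r_{12} = q_1·w_2 = 4.8107.
u_2 = w_2 − 4.8107·q_1 = (2.7143, 1.5714, 0.1429).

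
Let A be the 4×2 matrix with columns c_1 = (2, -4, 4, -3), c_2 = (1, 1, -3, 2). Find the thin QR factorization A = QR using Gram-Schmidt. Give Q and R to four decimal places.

c_1 = (2, -4, 4, -3); ‖c_1‖ = 6.7082, so e_1 = (0.2981, -0.5963, 0.5963, -0.4472).
e_1·c_2 = 0.2981·1 + (-0.5963)·1 + 0.5963·(-3) + (-0.4472)·2 = -2.9814.
u_2 = c_2 + 2.9814·e_1 = (1.8889, -0.7778, -1.2222, 0.6667).
‖u_2‖ = 2.4721, so e_2 = (0.7641, -0.3146, -0.4944, 0.2697).

Q = [[0.2981, 0.7641], [-0.5963, -0.3146], [0.5963, -0.4944], [-0.4472, 0.2697]], R = [[6.7082, -2.9814], [0.0000, 2.4721]]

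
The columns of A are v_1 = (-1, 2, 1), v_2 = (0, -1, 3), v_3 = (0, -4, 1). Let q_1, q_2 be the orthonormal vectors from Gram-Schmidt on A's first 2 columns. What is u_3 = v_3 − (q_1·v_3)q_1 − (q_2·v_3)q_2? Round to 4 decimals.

q_1 = v_1/‖v_1‖ = (-1, 2, 1)/2.4495 = (-0.4082, 0.8165, 0.4082).
r_{12} = q_1·v_2 = 0.4082.
u_2 = v_2 − 0.4082·q_1 = (0.1667, -1.3333, 2.8333).
‖u_2‖ = 3.1358, so q_2 = (0.0531, -0.4252, 0.9035).
r_{13} = q_1·v_3 = -2.8577; r_{23} = q_2·v_3 = 2.6043.
u_3 = v_3 + 2.8577·q_1 − 2.6043·q_2 = (-1.3051, -0.5593, -0.1864).

u_3 = (-1.3051, -0.5593, -0.1864)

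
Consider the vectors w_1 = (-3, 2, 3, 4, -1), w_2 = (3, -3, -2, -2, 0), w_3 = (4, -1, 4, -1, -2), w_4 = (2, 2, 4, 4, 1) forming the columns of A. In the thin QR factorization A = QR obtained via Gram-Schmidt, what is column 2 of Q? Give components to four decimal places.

q_1 = w_1/‖w_1‖ = (-3, 2, 3, 4, -1)/6.2450 = (-0.4804, 0.3203, 0.4804, 0.6405, -0.1601).
r_{12} = q_1·w_2 = -4.6437.
u_2 = w_2 + 4.6437·q_1 = (0.7692, -1.5128, 0.2308, 0.9744, -0.7436).
‖u_2‖ = 2.1062, so q_2 = (0.3652, -0.7183, 0.1096, 0.4626, -0.3531).

q_2 = (0.3652, -0.7183, 0.1096, 0.4626, -0.3531)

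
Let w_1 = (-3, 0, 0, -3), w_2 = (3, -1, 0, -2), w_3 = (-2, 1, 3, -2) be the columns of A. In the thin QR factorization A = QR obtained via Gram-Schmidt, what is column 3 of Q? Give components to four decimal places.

w_1 = (-3, 0, 0, -3); ‖w_1‖ = 4.2426, so q_1 = (-0.7071, 0.0000, 0.0000, -0.7071).
q_1·w_2 = (-0.7071)·3 + 0.0000·(-1) + 0.0000·0 + (-0.7071)·(-2) = -0.7071.
u_2 = w_2 + 0.7071·q_1 = (2.5000, -1.0000, 0.0000, -2.5000).
‖u_2‖ = 3.6742, so q_2 = (0.6804, -0.2722, 0.0000, -0.6804).
q_1·w_3 = (-0.7071)·(-2) + 0.0000·1 + 0.0000·3 + (-0.7071)·(-2) = 2.8284; q_2·w_3 = 0.6804·(-2) + (-0.2722)·1 + 0.0000·3 + (-0.6804)·(-2) = -0.2722.
u_3 = w_3 − 2.8284·q_1 + 0.2722·q_2 = (0.1852, 0.9259, 3.0000, -0.1852).
‖u_3‖ = 3.1505, so q_3 = (0.0588, 0.2939, 0.9522, -0.0588).

q_3 = (0.0588, 0.2939, 0.9522, -0.0588)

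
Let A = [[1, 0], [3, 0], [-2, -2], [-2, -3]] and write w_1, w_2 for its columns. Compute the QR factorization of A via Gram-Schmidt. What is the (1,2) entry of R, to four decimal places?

w_1 = (1, 3, -2, -2); ‖w_1‖ = 4.2426, so e_1 = (0.2357, 0.7071, -0.4714, -0.4714).
r_{12} = e_1·w_2 = 2.3570.

r_{12} = 2.3570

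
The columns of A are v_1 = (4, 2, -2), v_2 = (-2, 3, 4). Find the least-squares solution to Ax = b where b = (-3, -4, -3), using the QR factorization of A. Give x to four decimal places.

x = (-0.9832, -0.9597)

v_1 = (4, 2, -2); ‖v_1‖ = 4.8990, so e_1 = (0.8165, 0.4082, -0.4082).
e_1·v_2 = 0.8165·(-2) + 0.4082·3 + (-0.4082)·4 = -2.0412.
u_2 = v_2 + 2.0412·e_1 = (-0.3333, 3.8333, 3.1667).
‖u_2‖ = 4.9833, so e_2 = (-0.0669, 0.7692, 0.6355).
Qᵀb = (-2.8577, -4.7826).
Back-substitute: x_2 = -4.7826/4.9833 = -0.9597.
x_1 = (-2.8577 + 2.0412·(-0.9597))/4.8990 = -0.9832.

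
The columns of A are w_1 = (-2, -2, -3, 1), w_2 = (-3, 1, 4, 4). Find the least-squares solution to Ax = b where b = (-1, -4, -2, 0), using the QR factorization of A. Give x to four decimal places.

x = (0.8595, -0.1324)

e_1 = w_1/‖w_1‖ = (-2, -2, -3, 1)/4.2426 = (-0.4714, -0.4714, -0.7071, 0.2357).
r_{12} = e_1·w_2 = -0.9428.
u_2 = w_2 + 0.9428·e_1 = (-3.4444, 0.5556, 3.3333, 4.2222).
‖u_2‖ = 6.4118, so e_2 = (-0.5372, 0.0866, 0.5199, 0.6585).
Qᵀb = (3.7712, -0.8491).
Back-substitute: x_2 = -0.8491/6.4118 = -0.1324.
x_1 = (3.7712 + 0.9428·(-0.1324))/4.2426 = 0.8595.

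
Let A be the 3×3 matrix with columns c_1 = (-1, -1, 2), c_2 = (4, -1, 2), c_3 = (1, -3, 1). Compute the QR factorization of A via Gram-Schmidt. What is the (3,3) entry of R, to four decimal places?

r_{33} = 2.2361

c_1 = (-1, -1, 2); ‖c_1‖ = 2.4495, so q_1 = (-0.4082, -0.4082, 0.8165).
q_1·c_2 = (-0.4082)·4 + (-0.4082)·(-1) + 0.8165·2 = 0.4082.
u_2 = c_2 − 0.4082·q_1 = (4.1667, -0.8333, 1.6667).
‖u_2‖ = 4.5644, so q_2 = (0.9129, -0.1826, 0.3651).
q_1·c_3 = (-0.4082)·1 + (-0.4082)·(-3) + 0.8165·1 = 1.6330; q_2·c_3 = 0.9129·1 + (-0.1826)·(-3) + 0.3651·1 = 1.8257.
u_3 = c_3 − 1.6330·q_1 − 1.8257·q_2 = (0.0000, -2.0000, -1.0000).
r_{33} = ‖u_3‖ = 2.2361.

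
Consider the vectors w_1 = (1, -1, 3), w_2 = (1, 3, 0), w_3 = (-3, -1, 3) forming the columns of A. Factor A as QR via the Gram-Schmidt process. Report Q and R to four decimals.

Q = [[0.3015, 0.3807, -0.8742], [-0.3015, 0.9078, 0.2914], [0.9045, 0.1757, 0.3885]], R = [[3.3166, -0.6030, 2.1106], [0.0000, 3.1042, -1.5228], [0.0000, 0.0000, 3.4966]]

w_1 = (1, -1, 3); ‖w_1‖ = 3.3166, so q_1 = (0.3015, -0.3015, 0.9045).
q_1·w_2 = 0.3015·1 + (-0.3015)·3 + 0.9045·0 = -0.6030.
u_2 = w_2 + 0.6030·q_1 = (1.1818, 2.8182, 0.5455).
‖u_2‖ = 3.1042, so q_2 = (0.3807, 0.9078, 0.1757).
q_1·w_3 = 0.3015·(-3) + (-0.3015)·(-1) + 0.9045·3 = 2.1106; q_2·w_3 = 0.3807·(-3) + 0.9078·(-1) + 0.1757·3 = -1.5228.
u_3 = w_3 − 2.1106·q_1 + 1.5228·q_2 = (-3.0566, 1.0189, 1.3585).
‖u_3‖ = 3.4966, so q_3 = (-0.8742, 0.2914, 0.3885).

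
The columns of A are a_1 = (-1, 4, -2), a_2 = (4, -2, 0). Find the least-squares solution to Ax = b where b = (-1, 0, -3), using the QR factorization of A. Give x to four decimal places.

a_1 = (-1, 4, -2); ‖a_1‖ = 4.5826, so e_1 = (-0.2182, 0.8729, -0.4364).
e_1·a_2 = (-0.2182)·4 + 0.8729·(-2) + (-0.4364)·0 = -2.6186.
u_2 = a_2 + 2.6186·e_1 = (3.4286, 0.2857, -1.1429).
‖u_2‖ = 3.6253, so e_2 = (0.9457, 0.0788, -0.3152).
Qᵀb = (1.5275, 0.0000).
Back-substitute: x_2 = 0.0000/3.6253 = 0.0000.
x_1 = (1.5275 + 2.6186·0.0000)/4.5826 = 0.3333.

x = (0.3333, 0.0000)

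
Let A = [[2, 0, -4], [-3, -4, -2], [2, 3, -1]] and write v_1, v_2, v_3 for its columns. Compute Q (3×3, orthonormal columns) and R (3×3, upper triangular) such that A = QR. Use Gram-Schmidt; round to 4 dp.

q_1 = v_1/‖v_1‖ = (2, -3, 2)/4.1231 = (0.4851, -0.7276, 0.4851).
r_{12} = q_1·v_2 = 4.3656.
u_2 = v_2 − 4.3656·q_1 = (-2.1176, -0.8235, 0.8824).
‖u_2‖ = 2.4375, so q_2 = (-0.8688, -0.3379, 0.3620).
r_{13} = q_1·v_3 = -0.9701; r_{23} = q_2·v_3 = 3.7889.
u_3 = v_3 + 0.9701·q_1 − 3.7889·q_2 = (-0.2376, -1.4257, -1.9010).
‖u_3‖ = 2.3881, so q_3 = (-0.0995, -0.5970, -0.7960).

Q = [[0.4851, -0.8688, -0.0995], [-0.7276, -0.3379, -0.5970], [0.4851, 0.3620, -0.7960]], R = [[4.1231, 4.3656, -0.9701], [0.0000, 2.4375, 3.7889], [0.0000, 0.0000, 2.3881]]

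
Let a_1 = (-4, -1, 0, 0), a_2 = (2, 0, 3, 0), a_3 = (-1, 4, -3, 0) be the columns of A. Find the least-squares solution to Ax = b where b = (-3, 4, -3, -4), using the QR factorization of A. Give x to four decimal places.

x = (0.5333, 0.1333, 1.1333)

a_1 = (-4, -1, 0, 0); ‖a_1‖ = 4.1231, so q_1 = (-0.9701, -0.2425, 0.0000, 0.0000).
q_1·a_2 = (-0.9701)·2 + (-0.2425)·0 + 0.0000·3 + 0.0000·0 = -1.9403.
u_2 = a_2 + 1.9403·q_1 = (0.1176, -0.4706, 3.0000, 0.0000).
‖u_2‖ = 3.0390, so q_2 = (0.0387, -0.1549, 0.9872, 0.0000).
q_1·a_3 = (-0.9701)·(-1) + (-0.2425)·4 + 0.0000·(-3) + 0.0000·0 = 0.0000; q_2·a_3 = 0.0387·(-1) + (-0.1549)·4 + 0.9872·(-3) + 0.0000·0 = -3.6197.
u_3 = a_3 + 0.0000·q_1 + 3.6197·q_2 = (-0.8599, 3.4395, 0.5732, 0.0000).
‖u_3‖ = 3.5914, so q_3 = (-0.2394, 0.9577, 0.1596, 0.0000).
Qᵀb = (1.9403, -3.6971, 4.0702).
Back-substitute: x_3 = 4.0702/3.5914 = 1.1333.
x_2 = (-3.6971 + 3.6197·1.1333)/3.0390 = 0.1333.
x_1 = (1.9403 + 1.9403·0.1333 + 0.0000·1.1333)/4.1231 = 0.5333.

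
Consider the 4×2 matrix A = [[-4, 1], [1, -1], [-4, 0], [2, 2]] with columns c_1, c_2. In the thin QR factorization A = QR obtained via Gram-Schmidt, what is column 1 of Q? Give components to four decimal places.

c_1 = (-4, 1, -4, 2); ‖c_1‖ = 6.0828, so q_1 = (-0.6576, 0.1644, -0.6576, 0.3288).

q_1 = (-0.6576, 0.1644, -0.6576, 0.3288)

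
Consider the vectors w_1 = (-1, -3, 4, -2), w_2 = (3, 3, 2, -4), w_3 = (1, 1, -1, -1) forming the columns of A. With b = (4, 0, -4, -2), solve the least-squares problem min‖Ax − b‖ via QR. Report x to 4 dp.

w_1 = (-1, -3, 4, -2); ‖w_1‖ = 5.4772, so q_1 = (-0.1826, -0.5477, 0.7303, -0.3651).
q_1·w_2 = (-0.1826)·3 + (-0.5477)·3 + 0.7303·2 + (-0.3651)·(-4) = 0.7303.
u_2 = w_2 − 0.7303·q_1 = (3.1333, 3.4000, 1.4667, -3.7333).
‖u_2‖ = 6.1210, so q_2 = (0.5119, 0.5555, 0.2396, -0.6099).
q_1·w_3 = (-0.1826)·1 + (-0.5477)·1 + 0.7303·(-1) + (-0.3651)·(-1) = -1.0954; q_2·w_3 = 0.5119·1 + 0.5555·1 + 0.2396·(-1) + (-0.6099)·(-1) = 1.4377.
u_3 = w_3 + 1.0954·q_1 − 1.4377·q_2 = (0.0641, -0.3986, -0.5445, -0.5231).
‖u_3‖ = 0.8562, so q_3 = (0.0748, -0.4655, -0.6359, -0.6110).
Qᵀb = (-2.9212, 2.3090, 4.0649).
Back-substitute: x_3 = 4.0649/0.8562 = 4.7476.
x_2 = (2.3090 − 1.4377·4.7476)/6.1210 = -0.7379.
x_1 = (-2.9212 − 0.7303·(-0.7379) + 1.0954·4.7476)/5.4772 = 0.5146.

x = (0.5146, -0.7379, 4.7476)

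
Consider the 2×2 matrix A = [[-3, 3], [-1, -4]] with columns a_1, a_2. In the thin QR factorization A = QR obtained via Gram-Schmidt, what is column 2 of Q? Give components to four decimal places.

a_1 = (-3, -1); ‖a_1‖ = 3.1623, so q_1 = (-0.9487, -0.3162).
q_1·a_2 = (-0.9487)·3 + (-0.3162)·(-4) = -1.5811.
u_2 = a_2 + 1.5811·q_1 = (1.5000, -4.5000).
‖u_2‖ = 4.7434, so q_2 = (0.3162, -0.9487).

q_2 = (0.3162, -0.9487)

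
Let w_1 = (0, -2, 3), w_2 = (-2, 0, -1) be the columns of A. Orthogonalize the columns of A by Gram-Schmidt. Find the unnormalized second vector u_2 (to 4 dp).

q_1 = w_1/‖w_1‖ = (0, -2, 3)/3.6056 = (0.0000, -0.5547, 0.8321).
r_{12} = q_1·w_2 = -0.8321.
u_2 = w_2 + 0.8321·q_1 = (-2.0000, -0.4615, -0.3077).

u_2 = (-2.0000, -0.4615, -0.3077)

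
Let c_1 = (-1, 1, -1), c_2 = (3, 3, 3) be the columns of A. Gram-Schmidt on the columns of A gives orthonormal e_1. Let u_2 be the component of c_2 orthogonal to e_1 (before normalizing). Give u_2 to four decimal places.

c_1 = (-1, 1, -1); ‖c_1‖ = 1.7321, so e_1 = (-0.5774, 0.5774, -0.5774).
e_1·c_2 = (-0.5774)·3 + 0.5774·3 + (-0.5774)·3 = -1.7321.
u_2 = c_2 + 1.7321·e_1 = (2.0000, 4.0000, 2.0000).

u_2 = (2.0000, 4.0000, 2.0000)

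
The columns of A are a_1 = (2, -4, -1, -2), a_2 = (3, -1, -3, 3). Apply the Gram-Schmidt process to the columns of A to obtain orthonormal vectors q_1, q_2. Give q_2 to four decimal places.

q_2 = (0.4782, 0.0235, -0.5330, 0.6976)

q_1 = a_1/‖a_1‖ = (2, -4, -1, -2)/5.0000 = (0.4000, -0.8000, -0.2000, -0.4000).
r_{12} = q_1·a_2 = 1.4000.
u_2 = a_2 − 1.4000·q_1 = (2.4400, 0.1200, -2.7200, 3.5600).
‖u_2‖ = 5.1029, so q_2 = (0.4782, 0.0235, -0.5330, 0.6976).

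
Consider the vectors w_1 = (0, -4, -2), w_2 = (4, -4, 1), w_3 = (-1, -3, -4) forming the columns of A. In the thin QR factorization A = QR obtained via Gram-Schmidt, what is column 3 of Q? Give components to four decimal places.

w_1 = (0, -4, -2); ‖w_1‖ = 4.4721, so q_1 = (0.0000, -0.8944, -0.4472).
q_1·w_2 = 0.0000·4 + (-0.8944)·(-4) + (-0.4472)·1 = 3.1305.
u_2 = w_2 − 3.1305·q_1 = (4.0000, -1.2000, 2.4000).
‖u_2‖ = 4.8166, so q_2 = (0.8305, -0.2491, 0.4983).
q_1·w_3 = 0.0000·(-1) + (-0.8944)·(-3) + (-0.4472)·(-4) = 4.4721; q_2·w_3 = 0.8305·(-1) + (-0.2491)·(-3) + 0.4983·(-4) = -2.0761.
u_3 = w_3 − 4.4721·q_1 + 2.0761·q_2 = (0.7241, 0.4828, -0.9655).
‖u_3‖ = 1.2999, so q_3 = (0.5571, 0.3714, -0.7428).

q_3 = (0.5571, 0.3714, -0.7428)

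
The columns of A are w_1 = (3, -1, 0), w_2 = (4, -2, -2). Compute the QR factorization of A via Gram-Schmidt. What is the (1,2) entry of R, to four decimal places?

w_1 = (3, -1, 0); ‖w_1‖ = 3.1623, so q_1 = (0.9487, -0.3162, 0.0000).
r_{12} = q_1·w_2 = 4.4272.

r_{12} = 4.4272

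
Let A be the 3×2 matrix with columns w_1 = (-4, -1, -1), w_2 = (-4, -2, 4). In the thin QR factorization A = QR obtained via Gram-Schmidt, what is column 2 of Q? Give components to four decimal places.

e_2 = (-0.1774, -0.2439, 0.9534)

w_1 = (-4, -1, -1); ‖w_1‖ = 4.2426, so e_1 = (-0.9428, -0.2357, -0.2357).
e_1·w_2 = (-0.9428)·(-4) + (-0.2357)·(-2) + (-0.2357)·4 = 3.2998.
u_2 = w_2 − 3.2998·e_1 = (-0.8889, -1.2222, 4.7778).
‖u_2‖ = 5.0111, so e_2 = (-0.1774, -0.2439, 0.9534).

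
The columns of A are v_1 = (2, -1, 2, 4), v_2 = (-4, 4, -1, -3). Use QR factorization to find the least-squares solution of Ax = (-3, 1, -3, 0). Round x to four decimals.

v_1 = (2, -1, 2, 4); ‖v_1‖ = 5.0000, so q_1 = (0.4000, -0.2000, 0.4000, 0.8000).
q_1·v_2 = 0.4000·(-4) + (-0.2000)·4 + 0.4000·(-1) + 0.8000·(-3) = -5.2000.
u_2 = v_2 + 5.2000·q_1 = (-1.9200, 2.9600, 1.0800, 1.1600).
‖u_2‖ = 3.8678, so q_2 = (-0.4964, 0.7653, 0.2792, 0.2999).
Qᵀb = (-2.6000, 1.4168).
Back-substitute: x_2 = 1.4168/3.8678 = 0.3663.
x_1 = (-2.6000 + 5.2000·0.3663)/5.0000 = -0.1390.

x = (-0.1390, 0.3663)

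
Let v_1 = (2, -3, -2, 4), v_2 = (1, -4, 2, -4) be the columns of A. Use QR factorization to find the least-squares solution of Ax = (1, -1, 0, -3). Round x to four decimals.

v_1 = (2, -3, -2, 4); ‖v_1‖ = 5.7446, so q_1 = (0.3482, -0.5222, -0.3482, 0.6963).
q_1·v_2 = 0.3482·1 + (-0.5222)·(-4) + (-0.3482)·2 + 0.6963·(-4) = -1.0445.
u_2 = v_2 + 1.0445·q_1 = (1.3636, -4.5455, 1.6364, -3.2727).
‖u_2‖ = 5.9924, so q_2 = (0.2276, -0.7585, 0.2731, -0.5461).
Qᵀb = (-1.2185, 2.6245).
Back-substitute: x_2 = 2.6245/5.9924 = 0.4380.
x_1 = (-1.2185 + 1.0445·0.4380)/5.7446 = -0.1325.

x = (-0.1325, 0.4380)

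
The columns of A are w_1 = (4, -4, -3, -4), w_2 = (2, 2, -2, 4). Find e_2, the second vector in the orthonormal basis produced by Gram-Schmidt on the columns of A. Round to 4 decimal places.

e_2 = (0.5274, 0.2534, -0.4931, 0.6438)

w_1 = (4, -4, -3, -4); ‖w_1‖ = 7.5498, so e_1 = (0.5298, -0.5298, -0.3974, -0.5298).
e_1·w_2 = 0.5298·2 + (-0.5298)·2 + (-0.3974)·(-2) + (-0.5298)·4 = -1.3245.
u_2 = w_2 + 1.3245·e_1 = (2.7018, 1.2982, -2.5263, 3.2982).
‖u_2‖ = 5.1230, so e_2 = (0.5274, 0.2534, -0.4931, 0.6438).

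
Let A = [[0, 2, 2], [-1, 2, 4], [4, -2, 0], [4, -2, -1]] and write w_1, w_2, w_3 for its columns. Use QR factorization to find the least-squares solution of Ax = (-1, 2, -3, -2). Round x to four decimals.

q_1 = w_1/‖w_1‖ = (0, -1, 4, 4)/5.7446 = (0.0000, -0.1741, 0.6963, 0.6963).
r_{12} = q_1·w_2 = -3.1334.
u_2 = w_2 + 3.1334·q_1 = (2.0000, 1.4545, 0.1818, 0.1818).
‖u_2‖ = 2.4863, so q_2 = (0.8044, 0.5850, 0.0731, 0.0731).
r_{13} = q_1·w_3 = -1.3926; r_{23} = q_2·w_3 = 3.8757.
u_3 = w_3 + 1.3926·q_1 − 3.8757·q_2 = (-1.1176, 1.4902, 0.6863, -0.3137).
‖u_3‖ = 2.0098, so q_3 = (-0.5561, 0.7415, 0.3415, -0.1561).
Qᵀb = (-3.8297, 0.0000, 1.3268).
Back-substitute: x_3 = 1.3268/2.0098 = 0.6602.
x_2 = (0.0000 − 3.8757·0.6602)/2.4863 = -1.0291.
x_1 = (-3.8297 + 3.1334·(-1.0291) + 1.3926·0.6602)/5.7446 = -1.0680.

x = (-1.0680, -1.0291, 0.6602)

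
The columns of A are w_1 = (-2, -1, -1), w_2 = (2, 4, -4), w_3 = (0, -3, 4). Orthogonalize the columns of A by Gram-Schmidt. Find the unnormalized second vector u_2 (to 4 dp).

u_2 = (0.6667, 3.3333, -4.6667)

w_1 = (-2, -1, -1); ‖w_1‖ = 2.4495, so e_1 = (-0.8165, -0.4082, -0.4082).
e_1·w_2 = (-0.8165)·2 + (-0.4082)·4 + (-0.4082)·(-4) = -1.6330.
u_2 = w_2 + 1.6330·e_1 = (0.6667, 3.3333, -4.6667).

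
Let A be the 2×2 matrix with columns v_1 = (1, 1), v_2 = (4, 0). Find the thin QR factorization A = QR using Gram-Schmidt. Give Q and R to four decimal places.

v_1 = (1, 1); ‖v_1‖ = 1.4142, so e_1 = (0.7071, 0.7071).
e_1·v_2 = 0.7071·4 + 0.7071·0 = 2.8284.
u_2 = v_2 − 2.8284·e_1 = (2.0000, -2.0000).
‖u_2‖ = 2.8284, so e_2 = (0.7071, -0.7071).

Q = [[0.7071, 0.7071], [0.7071, -0.7071]], R = [[1.4142, 2.8284], [0.0000, 2.8284]]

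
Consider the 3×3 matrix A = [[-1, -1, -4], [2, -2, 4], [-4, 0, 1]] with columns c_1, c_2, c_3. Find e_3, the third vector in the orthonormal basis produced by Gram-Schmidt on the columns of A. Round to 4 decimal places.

c_1 = (-1, 2, -4); ‖c_1‖ = 4.5826, so e_1 = (-0.2182, 0.4364, -0.8729).
e_1·c_2 = (-0.2182)·(-1) + 0.4364·(-2) + (-0.8729)·0 = -0.6547.
u_2 = c_2 + 0.6547·e_1 = (-1.1429, -1.7143, -0.5714).
‖u_2‖ = 2.1381, so e_2 = (-0.5345, -0.8018, -0.2673).
e_1·c_3 = (-0.2182)·(-4) + 0.4364·4 + (-0.8729)·1 = 1.7457; e_2·c_3 = (-0.5345)·(-4) + (-0.8018)·4 + (-0.2673)·1 = -1.3363.
u_3 = c_3 − 1.7457·e_1 + 1.3363·e_2 = (-4.3333, 2.1667, 2.1667).
‖u_3‖ = 5.3072, so e_3 = (-0.8165, 0.4082, 0.4082).

e_3 = (-0.8165, 0.4082, 0.4082)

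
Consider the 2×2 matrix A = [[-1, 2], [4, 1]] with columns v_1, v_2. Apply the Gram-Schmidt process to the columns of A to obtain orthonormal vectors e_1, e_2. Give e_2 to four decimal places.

v_1 = (-1, 4); ‖v_1‖ = 4.1231, so e_1 = (-0.2425, 0.9701).
e_1·v_2 = (-0.2425)·2 + 0.9701·1 = 0.4851.
u_2 = v_2 − 0.4851·e_1 = (2.1176, 0.5294).
‖u_2‖ = 2.1828, so e_2 = (0.9701, 0.2425).

e_2 = (0.9701, 0.2425)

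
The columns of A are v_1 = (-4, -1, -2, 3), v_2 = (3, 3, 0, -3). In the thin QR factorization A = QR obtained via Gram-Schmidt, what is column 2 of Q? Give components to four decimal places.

e_2 = (-0.0716, 0.7877, -0.5729, -0.2148)

v_1 = (-4, -1, -2, 3); ‖v_1‖ = 5.4772, so e_1 = (-0.7303, -0.1826, -0.3651, 0.5477).
e_1·v_2 = (-0.7303)·3 + (-0.1826)·3 + (-0.3651)·0 + 0.5477·(-3) = -4.3818.
u_2 = v_2 + 4.3818·e_1 = (-0.2000, 2.2000, -1.6000, -0.6000).
‖u_2‖ = 2.7928, so e_2 = (-0.0716, 0.7877, -0.5729, -0.2148).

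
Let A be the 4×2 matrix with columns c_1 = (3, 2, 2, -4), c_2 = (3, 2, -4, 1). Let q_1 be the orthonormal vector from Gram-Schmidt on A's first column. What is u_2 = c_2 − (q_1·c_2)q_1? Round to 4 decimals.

c_1 = (3, 2, 2, -4); ‖c_1‖ = 5.7446, so q_1 = (0.5222, 0.3482, 0.3482, -0.6963).
q_1·c_2 = 0.5222·3 + 0.3482·2 + 0.3482·(-4) + (-0.6963)·1 = 0.1741.
u_2 = c_2 − 0.1741·q_1 = (2.9091, 1.9394, -4.0606, 1.1212).

u_2 = (2.9091, 1.9394, -4.0606, 1.1212)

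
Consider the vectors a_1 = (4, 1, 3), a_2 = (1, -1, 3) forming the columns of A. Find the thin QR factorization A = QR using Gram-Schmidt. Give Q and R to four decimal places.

Q = [[0.7845, -0.3621], [0.1961, -0.6254], [0.5883, 0.6912]], R = [[5.0990, 2.3534], [0.0000, 2.3370]]

q_1 = a_1/‖a_1‖ = (4, 1, 3)/5.0990 = (0.7845, 0.1961, 0.5883).
r_{12} = q_1·a_2 = 2.3534.
u_2 = a_2 − 2.3534·q_1 = (-0.8462, -1.4615, 1.6154).
‖u_2‖ = 2.3370, so q_2 = (-0.3621, -0.6254, 0.6912).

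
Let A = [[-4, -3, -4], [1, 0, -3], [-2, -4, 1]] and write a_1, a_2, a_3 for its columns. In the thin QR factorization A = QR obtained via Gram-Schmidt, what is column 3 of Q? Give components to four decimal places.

q_3 = (-0.3578, -0.8944, 0.2683)

a_1 = (-4, 1, -2); ‖a_1‖ = 4.5826, so q_1 = (-0.8729, 0.2182, -0.4364).
q_1·a_2 = (-0.8729)·(-3) + 0.2182·0 + (-0.4364)·(-4) = 4.3644.
u_2 = a_2 − 4.3644·q_1 = (0.8095, -0.9524, -2.0952).
‖u_2‖ = 2.4398, so q_2 = (0.3318, -0.3904, -0.8588).
q_1·a_3 = (-0.8729)·(-4) + 0.2182·(-3) + (-0.4364)·1 = 2.4004; q_2·a_3 = 0.3318·(-4) + (-0.3904)·(-3) + (-0.8588)·1 = -1.0149.
u_3 = a_3 − 2.4004·q_1 + 1.0149·q_2 = (-1.5680, -3.9200, 1.1760).
‖u_3‖ = 4.3827, so q_3 = (-0.3578, -0.8944, 0.2683).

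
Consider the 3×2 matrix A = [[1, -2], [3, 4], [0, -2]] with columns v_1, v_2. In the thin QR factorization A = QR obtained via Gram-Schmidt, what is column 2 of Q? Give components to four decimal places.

q_2 = (-0.8018, 0.2673, -0.5345)

v_1 = (1, 3, 0); ‖v_1‖ = 3.1623, so q_1 = (0.3162, 0.9487, 0.0000).
q_1·v_2 = 0.3162·(-2) + 0.9487·4 + 0.0000·(-2) = 3.1623.
u_2 = v_2 − 3.1623·q_1 = (-3.0000, 1.0000, -2.0000).
‖u_2‖ = 3.7417, so q_2 = (-0.8018, 0.2673, -0.5345).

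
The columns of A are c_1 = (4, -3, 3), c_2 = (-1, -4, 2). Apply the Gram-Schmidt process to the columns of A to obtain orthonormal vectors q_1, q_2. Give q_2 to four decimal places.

q_1 = c_1/‖c_1‖ = (4, -3, 3)/5.8310 = (0.6860, -0.5145, 0.5145).
r_{12} = q_1·c_2 = 2.4010.
u_2 = c_2 − 2.4010·q_1 = (-2.6471, -2.7647, 0.7647).
‖u_2‖ = 3.9032, so q_2 = (-0.6782, -0.7083, 0.1959).

q_2 = (-0.6782, -0.7083, 0.1959)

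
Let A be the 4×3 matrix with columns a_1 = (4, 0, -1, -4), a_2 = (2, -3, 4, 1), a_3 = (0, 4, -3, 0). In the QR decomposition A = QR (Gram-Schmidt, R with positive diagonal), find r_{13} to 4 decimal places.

r_{13} = 0.5222

a_1 = (4, 0, -1, -4); ‖a_1‖ = 5.7446, so q_1 = (0.6963, 0.0000, -0.1741, -0.6963).
r_{13} = q_1·a_3 = 0.5222.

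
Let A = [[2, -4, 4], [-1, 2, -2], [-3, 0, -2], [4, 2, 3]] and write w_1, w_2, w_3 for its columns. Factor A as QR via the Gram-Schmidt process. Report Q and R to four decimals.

e_1 = w_1/‖w_1‖ = (2, -1, -3, 4)/5.4772 = (0.3651, -0.1826, -0.5477, 0.7303).
r_{12} = e_1·w_2 = -0.3651.
u_2 = w_2 + 0.3651·e_1 = (-3.8667, 1.9333, -0.2000, 2.2667).
‖u_2‖ = 4.8854, so e_2 = (-0.7915, 0.3957, -0.0409, 0.4640).
r_{13} = e_1·w_3 = 5.1121; r_{23} = e_2·w_3 = -2.4836.
u_3 = w_3 − 5.1121·e_1 + 2.4836·e_2 = (0.1676, -0.0838, 0.6983, 0.4190).
‖u_3‖ = 0.8357, so e_3 = (0.2006, -0.1003, 0.8357, 0.5014).

Q = [[0.3651, -0.7915, 0.2006], [-0.1826, 0.3957, -0.1003], [-0.5477, -0.0409, 0.8357], [0.7303, 0.4640, 0.5014]], R = [[5.4772, -0.3651, 5.1121], [0.0000, 4.8854, -2.4836], [0.0000, 0.0000, 0.8357]]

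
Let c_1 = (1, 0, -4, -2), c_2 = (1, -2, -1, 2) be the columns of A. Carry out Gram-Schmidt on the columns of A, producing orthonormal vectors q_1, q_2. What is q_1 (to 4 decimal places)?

c_1 = (1, 0, -4, -2); ‖c_1‖ = 4.5826, so q_1 = (0.2182, 0.0000, -0.8729, -0.4364).

q_1 = (0.2182, 0.0000, -0.8729, -0.4364)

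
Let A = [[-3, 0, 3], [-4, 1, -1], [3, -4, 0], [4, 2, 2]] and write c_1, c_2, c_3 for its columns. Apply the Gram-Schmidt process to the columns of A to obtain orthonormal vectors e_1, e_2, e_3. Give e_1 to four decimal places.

c_1 = (-3, -4, 3, 4); ‖c_1‖ = 7.0711, so e_1 = (-0.4243, -0.5657, 0.4243, 0.5657).

e_1 = (-0.4243, -0.5657, 0.4243, 0.5657)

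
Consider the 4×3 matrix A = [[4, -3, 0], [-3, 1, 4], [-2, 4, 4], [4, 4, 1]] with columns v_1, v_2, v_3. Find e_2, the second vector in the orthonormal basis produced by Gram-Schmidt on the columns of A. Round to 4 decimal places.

v_1 = (4, -3, -2, 4); ‖v_1‖ = 6.7082, so e_1 = (0.5963, -0.4472, -0.2981, 0.5963).
e_1·v_2 = 0.5963·(-3) + (-0.4472)·1 + (-0.2981)·4 + 0.5963·4 = -1.0435.
u_2 = v_2 + 1.0435·e_1 = (-2.3778, 0.5333, 3.6889, 4.6222).
‖u_2‖ = 6.3962, so e_2 = (-0.3717, 0.0834, 0.5767, 0.7227).

e_2 = (-0.3717, 0.0834, 0.5767, 0.7227)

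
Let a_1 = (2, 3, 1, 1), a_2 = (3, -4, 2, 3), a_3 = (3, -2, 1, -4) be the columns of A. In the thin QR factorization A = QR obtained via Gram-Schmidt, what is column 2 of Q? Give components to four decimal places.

a_1 = (2, 3, 1, 1); ‖a_1‖ = 3.8730, so e_1 = (0.5164, 0.7746, 0.2582, 0.2582).
e_1·a_2 = 0.5164·3 + 0.7746·(-4) + 0.2582·2 + 0.2582·3 = -0.2582.
u_2 = a_2 + 0.2582·e_1 = (3.1333, -3.8000, 2.0667, 3.0667).
‖u_2‖ = 6.1590, so e_2 = (0.5087, -0.6170, 0.3356, 0.4979).

e_2 = (0.5087, -0.6170, 0.3356, 0.4979)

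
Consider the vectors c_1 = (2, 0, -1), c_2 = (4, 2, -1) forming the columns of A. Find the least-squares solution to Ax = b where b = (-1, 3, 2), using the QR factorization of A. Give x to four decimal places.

x = (-3.5000, 1.5000)

e_1 = c_1/‖c_1‖ = (2, 0, -1)/2.2361 = (0.8944, 0.0000, -0.4472).
r_{12} = e_1·c_2 = 4.0249.
u_2 = c_2 − 4.0249·e_1 = (0.4000, 2.0000, 0.8000).
‖u_2‖ = 2.1909, so e_2 = (0.1826, 0.9129, 0.3651).
Qᵀb = (-1.7889, 3.2863).
Back-substitute: x_2 = 3.2863/2.1909 = 1.5000.
x_1 = (-1.7889 − 4.0249·1.5000)/2.2361 = -3.5000.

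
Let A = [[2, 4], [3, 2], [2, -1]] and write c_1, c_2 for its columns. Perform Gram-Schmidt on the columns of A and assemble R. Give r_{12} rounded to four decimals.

r_{12} = 2.9104

e_1 = c_1/‖c_1‖ = (2, 3, 2)/4.1231 = (0.4851, 0.7276, 0.4851).
r_{12} = e_1·c_2 = 2.9104.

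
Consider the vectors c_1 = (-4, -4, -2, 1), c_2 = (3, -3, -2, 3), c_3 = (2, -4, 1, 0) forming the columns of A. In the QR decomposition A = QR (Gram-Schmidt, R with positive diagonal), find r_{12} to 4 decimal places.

c_1 = (-4, -4, -2, 1); ‖c_1‖ = 6.0828, so q_1 = (-0.6576, -0.6576, -0.3288, 0.1644).
r_{12} = q_1·c_2 = 1.1508.

r_{12} = 1.1508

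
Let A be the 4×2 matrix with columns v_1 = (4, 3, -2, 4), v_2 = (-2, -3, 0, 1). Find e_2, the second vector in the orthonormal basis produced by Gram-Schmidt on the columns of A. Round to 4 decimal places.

e_2 = (-0.2638, -0.6665, -0.1805, 0.6735)

v_1 = (4, 3, -2, 4); ‖v_1‖ = 6.7082, so e_1 = (0.5963, 0.4472, -0.2981, 0.5963).
e_1·v_2 = 0.5963·(-2) + 0.4472·(-3) + (-0.2981)·0 + 0.5963·1 = -1.9379.
u_2 = v_2 + 1.9379·e_1 = (-0.8444, -2.1333, -0.5778, 2.1556).
‖u_2‖ = 3.2007, so e_2 = (-0.2638, -0.6665, -0.1805, 0.6735).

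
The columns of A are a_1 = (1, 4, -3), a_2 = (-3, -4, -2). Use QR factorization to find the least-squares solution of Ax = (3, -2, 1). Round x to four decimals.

a_1 = (1, 4, -3); ‖a_1‖ = 5.0990, so e_1 = (0.1961, 0.7845, -0.5883).
e_1·a_2 = 0.1961·(-3) + 0.7845·(-4) + (-0.5883)·(-2) = -2.5495.
u_2 = a_2 + 2.5495·e_1 = (-2.5000, -2.0000, -3.5000).
‖u_2‖ = 4.7434, so e_2 = (-0.5270, -0.4216, -0.7379).
Qᵀb = (-1.5689, -1.4757).
Back-substitute: x_2 = -1.4757/4.7434 = -0.3111.
x_1 = (-1.5689 + 2.5495·(-0.3111))/5.0990 = -0.4632.

x = (-0.4632, -0.3111)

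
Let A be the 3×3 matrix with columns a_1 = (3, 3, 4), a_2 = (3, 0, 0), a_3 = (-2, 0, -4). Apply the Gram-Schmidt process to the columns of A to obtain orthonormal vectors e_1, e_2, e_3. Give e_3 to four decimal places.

a_1 = (3, 3, 4); ‖a_1‖ = 5.8310, so e_1 = (0.5145, 0.5145, 0.6860).
e_1·a_2 = 0.5145·3 + 0.5145·0 + 0.6860·0 = 1.5435.
u_2 = a_2 − 1.5435·e_1 = (2.2059, -0.7941, -1.0588).
‖u_2‖ = 2.5725, so e_2 = (0.8575, -0.3087, -0.4116).
e_1·a_3 = 0.5145·(-2) + 0.5145·0 + 0.6860·(-4) = -3.7730; e_2·a_3 = 0.8575·(-2) + (-0.3087)·0 + (-0.4116)·(-4) = -0.0686.
u_3 = a_3 + 3.7730·e_1 + 0.0686·e_2 = (0.0000, 1.9200, -1.4400).
‖u_3‖ = 2.4000, so e_3 = (0.0000, 0.8000, -0.6000).

e_3 = (0.0000, 0.8000, -0.6000)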